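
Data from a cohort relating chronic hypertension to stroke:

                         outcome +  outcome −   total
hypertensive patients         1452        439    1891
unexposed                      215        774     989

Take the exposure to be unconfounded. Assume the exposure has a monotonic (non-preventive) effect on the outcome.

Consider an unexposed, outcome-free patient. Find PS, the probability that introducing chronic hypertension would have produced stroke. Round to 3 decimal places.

p₁ = P(outcome | exposed) = 1452/1891 = 0.76785
p₀ = P(outcome | unexposed) = 215/989 = 0.21739
Under exogeneity and monotonicity, PS = (p₁ − p₀) / (1 − p₀).
PS = (0.76785 − 0.21739) / (1 − 0.21739) = 0.55046 / 0.78261 ≈ 0.7034

PS ≈ 0.703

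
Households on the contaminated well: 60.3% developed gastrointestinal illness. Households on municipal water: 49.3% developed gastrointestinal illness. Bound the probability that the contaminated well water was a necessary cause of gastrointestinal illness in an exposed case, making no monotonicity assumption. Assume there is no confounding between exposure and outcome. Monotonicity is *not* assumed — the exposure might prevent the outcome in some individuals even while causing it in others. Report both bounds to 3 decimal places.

0.182 ≤ PN ≤ 0.841

p₁ = 0.603, p₀ = 0.493.
Under exogeneity alone the bounds on PN are max{0,(p₁−p₀)/p₁} ≤ PN ≤ min{1,(1−p₀)/p₁}.
  lower = (p₁ − p₀)/p₁ = 0.11 / 0.603 ≈ 0.1824
  upper = min{1, (1 − p₀)/p₁} = 0.507 / 0.603 ≈ 0.8408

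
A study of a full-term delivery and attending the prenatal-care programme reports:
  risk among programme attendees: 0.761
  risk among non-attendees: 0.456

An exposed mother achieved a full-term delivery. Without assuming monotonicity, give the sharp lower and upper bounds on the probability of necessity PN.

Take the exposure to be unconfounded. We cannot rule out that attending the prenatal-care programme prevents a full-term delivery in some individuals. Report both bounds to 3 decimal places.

0.401 ≤ PN ≤ 0.715

Let p₁ = 0.761, p₀ = 0.456.
Under exogeneity alone the bounds on PN are max{0,(p₁−p₀)/p₁} ≤ PN ≤ min{1,(1−p₀)/p₁}.
  lower = (p₁ − p₀)/p₁ = 0.305 / 0.761 ≈ 0.4008
  upper = min{1, (1 − p₀)/p₁} = 0.544 / 0.761 ≈ 0.7148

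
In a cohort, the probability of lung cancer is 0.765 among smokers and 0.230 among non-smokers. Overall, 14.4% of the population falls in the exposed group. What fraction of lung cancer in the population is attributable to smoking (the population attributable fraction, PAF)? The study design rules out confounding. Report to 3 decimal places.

Let p₁ = 0.765, p₀ = 0.23.
Overall risk P(Y=1) = π·p₁ + (1−π)·p₀ = 0.144×0.765 + 0.856×0.23 = 0.30704.
Under exogeneity, PAF = [P(Y=1) − p₀] / P(Y=1).
PAF = (0.30704 − 0.23) / 0.30704 ≈ 0.2509

PAF ≈ 0.251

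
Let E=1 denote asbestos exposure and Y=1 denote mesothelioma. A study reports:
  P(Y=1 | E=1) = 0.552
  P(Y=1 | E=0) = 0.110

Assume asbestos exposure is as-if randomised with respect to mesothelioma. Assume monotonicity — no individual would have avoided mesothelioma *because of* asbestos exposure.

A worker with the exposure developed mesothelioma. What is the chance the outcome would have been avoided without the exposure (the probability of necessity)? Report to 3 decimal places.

Let p₁ = 0.552, p₀ = 0.11.
Under exogeneity and monotonicity, PN = (p₁ − p₀) / p₁.
PN = (0.552 − 0.11) / 0.552 = 0.442 / 0.552 ≈ 0.8007

PN ≈ 0.801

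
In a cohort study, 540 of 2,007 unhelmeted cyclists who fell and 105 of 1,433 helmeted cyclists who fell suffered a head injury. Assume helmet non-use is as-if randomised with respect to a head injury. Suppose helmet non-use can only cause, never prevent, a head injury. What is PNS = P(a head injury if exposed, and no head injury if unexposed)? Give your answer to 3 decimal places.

p₁ = P(outcome | exposed) = 540/2007 = 0.26906
p₀ = P(outcome | unexposed) = 105/1433 = 0.073273
Under exogeneity and monotonicity, PNS = p₁ − p₀.
PNS = 0.26906 − 0.073273 = 0.19579

PNS ≈ 0.196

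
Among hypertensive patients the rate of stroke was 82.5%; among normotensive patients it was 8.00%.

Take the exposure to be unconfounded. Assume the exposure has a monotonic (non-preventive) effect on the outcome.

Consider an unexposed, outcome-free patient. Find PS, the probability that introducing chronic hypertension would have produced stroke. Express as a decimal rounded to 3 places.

p₁ = 0.825, p₀ = 0.08.
Under exogeneity and monotonicity, PS = (p₁ − p₀) / (1 − p₀).
PS = (0.825 − 0.08) / (1 − 0.08) = 0.745 / 0.92 ≈ 0.8098

PS ≈ 0.810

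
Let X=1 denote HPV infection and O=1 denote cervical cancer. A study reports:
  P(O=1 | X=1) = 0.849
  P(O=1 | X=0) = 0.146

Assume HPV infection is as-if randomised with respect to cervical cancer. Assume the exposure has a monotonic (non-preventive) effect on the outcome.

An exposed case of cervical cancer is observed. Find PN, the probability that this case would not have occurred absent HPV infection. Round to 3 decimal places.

PN ≈ 0.828

Let p₁ = 0.849, p₀ = 0.146.
Under exogeneity and monotonicity, PN = (p₁ − p₀) / p₁.
PN = (0.849 − 0.146) / 0.849 = 0.703 / 0.849 ≈ 0.8280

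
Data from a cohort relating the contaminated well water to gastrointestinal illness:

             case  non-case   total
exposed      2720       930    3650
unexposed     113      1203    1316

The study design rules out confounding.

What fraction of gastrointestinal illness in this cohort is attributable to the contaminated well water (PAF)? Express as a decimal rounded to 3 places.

p₁ = P(outcome | exposed) = 2720/3650 = 0.74521
p₀ = P(outcome | unexposed) = 113/1316 = 0.085866
Exposure prevalence π = 3650/4966 = 0.735; overall risk P(Y=1) = 0.57048.
Under exogeneity, PAF = [P(Y=1) − p₀]/P(Y=1).
PAF = (0.57048 − 0.085866) / 0.57048 ≈ 0.8495

PAF ≈ 0.849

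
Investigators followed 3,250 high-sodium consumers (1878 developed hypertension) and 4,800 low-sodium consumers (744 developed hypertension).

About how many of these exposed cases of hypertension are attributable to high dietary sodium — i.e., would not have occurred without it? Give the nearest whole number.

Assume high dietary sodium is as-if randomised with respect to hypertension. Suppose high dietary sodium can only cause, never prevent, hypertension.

p₁ = P(outcome | exposed) = 1878/3250 = 0.57785
p₀ = P(outcome | unexposed) = 744/4800 = 0.155
PN = (p₁ − p₀)/p₁ = (0.57785 − 0.155) / 0.57785 ≈ 0.73176.
Attributable cases ≈ PN × (exposed cases) = 0.73176 × 1878 ≈ 1374.25.

about 1374 cases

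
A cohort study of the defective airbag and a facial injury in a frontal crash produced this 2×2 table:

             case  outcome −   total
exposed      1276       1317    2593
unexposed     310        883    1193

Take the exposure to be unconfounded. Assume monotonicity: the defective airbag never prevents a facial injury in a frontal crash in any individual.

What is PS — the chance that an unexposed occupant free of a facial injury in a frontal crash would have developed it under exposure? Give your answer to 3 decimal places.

p₁ = P(outcome | exposed) = 1276/2593 = 0.49209
p₀ = P(outcome | unexposed) = 310/1193 = 0.25985
Under exogeneity and monotonicity, PS = (p₁ − p₀)/(1 − p₀).
PS = (0.49209 − 0.25985) / 0.74015 ≈ 0.3138

PS ≈ 0.314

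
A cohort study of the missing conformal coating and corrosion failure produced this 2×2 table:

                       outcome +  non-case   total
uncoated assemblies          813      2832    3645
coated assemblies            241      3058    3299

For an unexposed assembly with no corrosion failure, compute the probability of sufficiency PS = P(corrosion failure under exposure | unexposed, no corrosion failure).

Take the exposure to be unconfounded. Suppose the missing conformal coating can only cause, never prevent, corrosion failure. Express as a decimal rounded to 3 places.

PS ≈ 0.162

p₁ = P(outcome | exposed) = 813/3645 = 0.22305
p₀ = P(outcome | unexposed) = 241/3299 = 0.073052
Under exogeneity and monotonicity, PS = (p₁ − p₀) / (1 − p₀).
PS = (0.22305 − 0.073052) / (1 − 0.073052) = 0.14999 / 0.92695 ≈ 0.1618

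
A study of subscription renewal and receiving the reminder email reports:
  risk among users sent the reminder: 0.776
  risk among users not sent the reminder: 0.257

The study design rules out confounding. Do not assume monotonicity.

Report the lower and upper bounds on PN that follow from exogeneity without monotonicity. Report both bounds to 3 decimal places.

0.669 ≤ PN ≤ 0.957

Let p₁ = 0.776, p₀ = 0.257.
Under exogeneity alone the bounds on PN are max{0,(p₁−p₀)/p₁} ≤ PN ≤ min{1,(1−p₀)/p₁}.
  lower = (p₁ − p₀)/p₁ = 0.519 / 0.776 ≈ 0.6688
  upper = min{1, (1 − p₀)/p₁} = 0.743 / 0.776 ≈ 0.9575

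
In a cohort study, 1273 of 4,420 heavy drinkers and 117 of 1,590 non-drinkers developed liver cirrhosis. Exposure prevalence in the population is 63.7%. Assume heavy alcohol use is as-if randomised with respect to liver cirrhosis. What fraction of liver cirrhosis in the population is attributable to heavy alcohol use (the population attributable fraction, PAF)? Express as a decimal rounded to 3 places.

p₁ = P(outcome | exposed) = 1273/4420 = 0.28801
p₀ = P(outcome | unexposed) = 117/1590 = 0.073585
Overall risk P(Y=1) = π·p₁ + (1−π)·p₀ = 0.637×0.28801 + 0.363×0.073585 = 0.21017.
Under exogeneity, PAF = [P(Y=1) − p₀] / P(Y=1).
PAF = (0.21017 − 0.073585) / 0.21017 ≈ 0.6499

PAF ≈ 0.650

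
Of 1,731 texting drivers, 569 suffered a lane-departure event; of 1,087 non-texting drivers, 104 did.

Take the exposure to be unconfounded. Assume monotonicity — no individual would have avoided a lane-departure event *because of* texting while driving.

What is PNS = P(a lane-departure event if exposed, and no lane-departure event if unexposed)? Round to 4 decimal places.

PNS ≈ 0.2330

p₁ = P(outcome | exposed) = 569/1731 = 0.32871
p₀ = P(outcome | unexposed) = 104/1087 = 0.095676
Under exogeneity and monotonicity, PNS = p₁ − p₀.
PNS = 0.32871 − 0.095676 = 0.23304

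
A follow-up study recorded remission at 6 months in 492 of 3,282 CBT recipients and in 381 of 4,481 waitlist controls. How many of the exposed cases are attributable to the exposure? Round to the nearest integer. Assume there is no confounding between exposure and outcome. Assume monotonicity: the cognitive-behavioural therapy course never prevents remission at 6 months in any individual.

p₁ = P(outcome | exposed) = 492/3282 = 0.14991
p₀ = P(outcome | unexposed) = 381/4481 = 0.085026
PN = (p₁ − p₀)/p₁ = (0.14991 − 0.085026) / 0.14991 ≈ 0.43282.
Attributable cases ≈ PN × (exposed cases) = 0.43282 × 492 ≈ 212.95.

about 213 cases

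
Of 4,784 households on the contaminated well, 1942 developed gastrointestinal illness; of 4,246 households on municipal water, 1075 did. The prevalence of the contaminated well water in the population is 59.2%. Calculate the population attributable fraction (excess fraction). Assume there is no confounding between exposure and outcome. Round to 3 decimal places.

p₁ = P(outcome | exposed) = 1942/4784 = 0.40594
p₀ = P(outcome | unexposed) = 1075/4246 = 0.25318
Overall risk P(Y=1) = π·p₁ + (1−π)·p₀ = 0.592×0.40594 + 0.408×0.25318 = 0.34361.
Under exogeneity, PAF = [P(Y=1) − p₀] / P(Y=1).
PAF = (0.34361 − 0.25318) / 0.34361 ≈ 0.2632

PAF ≈ 0.263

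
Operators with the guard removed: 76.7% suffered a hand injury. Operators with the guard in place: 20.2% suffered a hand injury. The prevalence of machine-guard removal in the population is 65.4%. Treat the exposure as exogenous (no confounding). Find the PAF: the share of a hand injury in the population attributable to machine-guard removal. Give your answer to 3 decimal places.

p₁ = 0.767, p₀ = 0.202.
Overall risk P(Y=1) = π·p₁ + (1−π)·p₀ = 0.654×0.767 + 0.346×0.202 = 0.57151.
Under exogeneity, PAF = [P(Y=1) − p₀] / P(Y=1).
PAF = (0.57151 − 0.202) / 0.57151 ≈ 0.6466

PAF ≈ 0.647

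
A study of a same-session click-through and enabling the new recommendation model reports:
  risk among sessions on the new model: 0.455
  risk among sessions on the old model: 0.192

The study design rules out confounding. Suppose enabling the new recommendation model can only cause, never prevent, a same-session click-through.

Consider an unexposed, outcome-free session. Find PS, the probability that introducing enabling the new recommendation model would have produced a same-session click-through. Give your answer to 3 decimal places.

PS ≈ 0.325

Let p₁ = 0.455, p₀ = 0.192.
Under exogeneity and monotonicity, PS = (p₁ − p₀) / (1 − p₀).
PS = (0.455 − 0.192) / (1 − 0.192) = 0.263 / 0.808 ≈ 0.3255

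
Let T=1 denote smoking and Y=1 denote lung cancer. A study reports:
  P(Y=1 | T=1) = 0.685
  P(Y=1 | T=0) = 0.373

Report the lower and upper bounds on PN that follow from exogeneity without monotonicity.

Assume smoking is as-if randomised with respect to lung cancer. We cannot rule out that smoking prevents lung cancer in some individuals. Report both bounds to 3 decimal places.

0.455 ≤ PN ≤ 0.915

Let p₁ = 0.685, p₀ = 0.373.
Under exogeneity alone the bounds on PN are max{0,(p₁−p₀)/p₁} ≤ PN ≤ min{1,(1−p₀)/p₁}.
  lower = (p₁ − p₀)/p₁ = 0.312 / 0.685 ≈ 0.4555
  upper = min{1, (1 − p₀)/p₁} = 0.627 / 0.685 ≈ 0.9153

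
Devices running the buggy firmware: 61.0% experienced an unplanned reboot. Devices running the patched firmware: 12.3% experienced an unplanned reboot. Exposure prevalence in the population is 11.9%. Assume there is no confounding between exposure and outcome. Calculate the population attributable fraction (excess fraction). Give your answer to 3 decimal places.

PAF ≈ 0.320

p₁ = 0.61, p₀ = 0.123.
Overall risk P(Y=1) = π·p₁ + (1−π)·p₀ = 0.119×0.61 + 0.881×0.123 = 0.18095.
Under exogeneity, PAF = [P(Y=1) − p₀] / P(Y=1).
PAF = (0.18095 − 0.123) / 0.18095 ≈ 0.3203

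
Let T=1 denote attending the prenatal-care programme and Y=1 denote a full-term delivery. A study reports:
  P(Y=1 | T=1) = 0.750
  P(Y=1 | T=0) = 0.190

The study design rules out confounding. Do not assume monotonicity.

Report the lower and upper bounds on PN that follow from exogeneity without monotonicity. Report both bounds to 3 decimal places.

Let p₁ = 0.75, p₀ = 0.19.
Under exogeneity alone the bounds on PN are max{0,(p₁−p₀)/p₁} ≤ PN ≤ min{1,(1−p₀)/p₁}.
  lower = (p₁ − p₀)/p₁ = 0.56 / 0.75 ≈ 0.7467
  upper = min{1, (1 − p₀)/p₁} = 0.81 / 0.75 ≈ 1.0800 → capped at 1

0.747 ≤ PN ≤ 1.000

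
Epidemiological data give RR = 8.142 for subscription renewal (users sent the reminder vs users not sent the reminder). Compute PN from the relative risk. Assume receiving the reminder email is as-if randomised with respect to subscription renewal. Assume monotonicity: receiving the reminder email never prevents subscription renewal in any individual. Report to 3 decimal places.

PN ≈ 0.877

Under exogeneity and monotonicity, PN = (RR − 1) / RR = 1 − 1/RR.
PN = (8.142 − 1) / 8.142 = 7.142 / 8.142 ≈ 0.8772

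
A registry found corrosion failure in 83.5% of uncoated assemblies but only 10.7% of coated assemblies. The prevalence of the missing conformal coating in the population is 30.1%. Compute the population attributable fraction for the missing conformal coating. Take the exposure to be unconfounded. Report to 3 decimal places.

p₁ = 0.835, p₀ = 0.107.
Overall risk P(Y=1) = π·p₁ + (1−π)·p₀ = 0.301×0.835 + 0.699×0.107 = 0.32613.
Under exogeneity, PAF = [P(Y=1) − p₀] / P(Y=1).
PAF = (0.32613 − 0.107) / 0.32613 ≈ 0.6719

PAF ≈ 0.672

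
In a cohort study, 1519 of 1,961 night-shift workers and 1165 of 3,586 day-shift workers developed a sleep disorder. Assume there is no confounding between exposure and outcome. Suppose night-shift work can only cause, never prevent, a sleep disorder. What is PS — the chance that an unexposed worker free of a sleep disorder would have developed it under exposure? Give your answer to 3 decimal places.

p₁ = P(outcome | exposed) = 1519/1961 = 0.7746
p₀ = P(outcome | unexposed) = 1165/3586 = 0.32487
Under exogeneity and monotonicity, PS = (p₁ − p₀) / (1 − p₀).
PS = (0.7746 − 0.32487) / (1 − 0.32487) = 0.44973 / 0.67513 ≈ 0.6661

PS ≈ 0.666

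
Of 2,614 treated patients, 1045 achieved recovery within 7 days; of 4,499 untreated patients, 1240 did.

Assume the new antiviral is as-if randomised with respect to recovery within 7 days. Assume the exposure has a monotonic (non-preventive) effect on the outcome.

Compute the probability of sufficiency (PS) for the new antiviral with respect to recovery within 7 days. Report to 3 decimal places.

p₁ = P(outcome | exposed) = 1045/2614 = 0.39977
p₀ = P(outcome | unexposed) = 1240/4499 = 0.27562
Under exogeneity and monotonicity, PS = (p₁ − p₀) / (1 − p₀).
PS = (0.39977 − 0.27562) / (1 − 0.27562) = 0.12415 / 0.72438 ≈ 0.1714

PS ≈ 0.171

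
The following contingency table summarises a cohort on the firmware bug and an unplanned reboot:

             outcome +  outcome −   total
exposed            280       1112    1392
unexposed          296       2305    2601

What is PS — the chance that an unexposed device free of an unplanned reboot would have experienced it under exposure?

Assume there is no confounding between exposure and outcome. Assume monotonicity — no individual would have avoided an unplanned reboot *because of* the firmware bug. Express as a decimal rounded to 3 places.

p₁ = P(outcome | exposed) = 280/1392 = 0.20115
p₀ = P(outcome | unexposed) = 296/2601 = 0.1138
Under exogeneity and monotonicity, PS = (p₁ − p₀)/(1 − p₀).
PS = (0.20115 − 0.1138) / 0.8862 ≈ 0.0986

PS ≈ 0.099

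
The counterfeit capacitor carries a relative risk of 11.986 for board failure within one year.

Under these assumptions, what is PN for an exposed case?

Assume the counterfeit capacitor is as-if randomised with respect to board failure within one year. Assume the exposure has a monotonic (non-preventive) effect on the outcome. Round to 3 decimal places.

Under exogeneity and monotonicity, PN = (RR − 1) / RR = 1 − 1/RR.
PN = (11.986 − 1) / 11.986 = 10.99 / 11.986 ≈ 0.9166

PN ≈ 0.917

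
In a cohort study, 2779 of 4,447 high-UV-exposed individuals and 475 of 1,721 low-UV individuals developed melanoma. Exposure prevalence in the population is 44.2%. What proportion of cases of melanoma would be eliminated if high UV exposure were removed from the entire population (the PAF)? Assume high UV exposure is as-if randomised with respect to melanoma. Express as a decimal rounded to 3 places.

PAF ≈ 0.358

p₁ = P(outcome | exposed) = 2779/4447 = 0.62492
p₀ = P(outcome | unexposed) = 475/1721 = 0.276
Overall risk P(Y=1) = π·p₁ + (1−π)·p₀ = 0.442×0.62492 + 0.558×0.276 = 0.43022.
Under exogeneity, PAF = [P(Y=1) − p₀] / P(Y=1).
PAF = (0.43022 − 0.276) / 0.43022 ≈ 0.3585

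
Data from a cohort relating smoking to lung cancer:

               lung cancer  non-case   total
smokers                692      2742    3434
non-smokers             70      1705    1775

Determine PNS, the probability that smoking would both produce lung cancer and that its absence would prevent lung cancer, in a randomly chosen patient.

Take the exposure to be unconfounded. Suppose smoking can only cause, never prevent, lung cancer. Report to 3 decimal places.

PNS ≈ 0.162

p₁ = P(outcome | exposed) = 692/3434 = 0.20151
p₀ = P(outcome | unexposed) = 70/1775 = 0.039437
Under exogeneity and monotonicity, PNS = p₁ − p₀.
PNS = 0.20151 − 0.039437 = 0.16208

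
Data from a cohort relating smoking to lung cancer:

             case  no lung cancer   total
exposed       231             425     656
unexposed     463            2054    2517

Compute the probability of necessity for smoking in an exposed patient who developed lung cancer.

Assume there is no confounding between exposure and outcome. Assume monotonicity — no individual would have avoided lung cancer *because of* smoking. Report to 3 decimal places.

PN ≈ 0.478

p₁ = P(outcome | exposed) = 231/656 = 0.35213
p₀ = P(outcome | unexposed) = 463/2517 = 0.18395
Under exogeneity and monotonicity, PN = (p₁ − p₀) / p₁.
PN = (0.35213 − 0.18395) / 0.35213 = 0.16819 / 0.35213 ≈ 0.4776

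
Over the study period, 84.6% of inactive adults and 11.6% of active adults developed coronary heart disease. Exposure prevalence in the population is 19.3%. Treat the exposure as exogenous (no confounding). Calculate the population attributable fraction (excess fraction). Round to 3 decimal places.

p₁ = 0.846, p₀ = 0.116.
Overall risk P(Y=1) = π·p₁ + (1−π)·p₀ = 0.193×0.846 + 0.807×0.116 = 0.25689.
Under exogeneity, PAF = [P(Y=1) − p₀] / P(Y=1).
PAF = (0.25689 − 0.116) / 0.25689 ≈ 0.5484

PAF ≈ 0.548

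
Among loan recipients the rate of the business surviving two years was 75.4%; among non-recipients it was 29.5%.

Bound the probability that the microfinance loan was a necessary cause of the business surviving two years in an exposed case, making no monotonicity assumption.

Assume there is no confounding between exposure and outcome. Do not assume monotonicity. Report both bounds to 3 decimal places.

0.609 ≤ PN ≤ 0.935

p₁ = 0.754, p₀ = 0.295.
Under exogeneity alone the bounds on PN are max{0,(p₁−p₀)/p₁} ≤ PN ≤ min{1,(1−p₀)/p₁}.
  lower = (p₁ − p₀)/p₁ = 0.459 / 0.754 ≈ 0.6088
  upper = min{1, (1 − p₀)/p₁} = 0.705 / 0.754 ≈ 0.9350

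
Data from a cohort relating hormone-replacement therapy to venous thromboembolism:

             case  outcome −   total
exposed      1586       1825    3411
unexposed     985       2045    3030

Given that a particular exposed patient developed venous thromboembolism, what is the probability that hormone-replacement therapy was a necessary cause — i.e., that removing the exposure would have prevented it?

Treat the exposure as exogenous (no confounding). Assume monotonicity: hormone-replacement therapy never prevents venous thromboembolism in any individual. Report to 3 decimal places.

PN ≈ 0.301

p₁ = P(outcome | exposed) = 1586/3411 = 0.46497
p₀ = P(outcome | unexposed) = 985/3030 = 0.32508
Under exogeneity and monotonicity, PN = (p₁ − p₀) / p₁.
PN = (0.46497 − 0.32508) / 0.46497 = 0.13988 / 0.46497 ≈ 0.3008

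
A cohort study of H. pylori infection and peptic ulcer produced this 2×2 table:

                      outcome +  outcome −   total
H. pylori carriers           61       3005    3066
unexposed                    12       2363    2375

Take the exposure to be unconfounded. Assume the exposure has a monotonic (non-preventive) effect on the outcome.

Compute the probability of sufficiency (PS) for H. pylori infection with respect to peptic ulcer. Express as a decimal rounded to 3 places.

PS ≈ 0.015

p₁ = P(outcome | exposed) = 61/3066 = 0.019896
p₀ = P(outcome | unexposed) = 12/2375 = 0.0050526
Under exogeneity and monotonicity, PS = (p₁ − p₀)/(1 − p₀).
PS = (0.019896 − 0.0050526) / 0.99495 ≈ 0.0149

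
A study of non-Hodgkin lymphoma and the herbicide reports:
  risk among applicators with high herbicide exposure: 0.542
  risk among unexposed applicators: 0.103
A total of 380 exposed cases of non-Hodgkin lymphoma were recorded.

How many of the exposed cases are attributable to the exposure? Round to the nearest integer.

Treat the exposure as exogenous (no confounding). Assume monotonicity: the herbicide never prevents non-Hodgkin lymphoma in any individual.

about 308 cases

Let p₁ = 0.542, p₀ = 0.103.
PN = (p₁ − p₀)/p₁ = (0.542 − 0.103) / 0.542 ≈ 0.80996.
Attributable cases ≈ PN × (exposed cases) = 0.80996 × 380 ≈ 307.79.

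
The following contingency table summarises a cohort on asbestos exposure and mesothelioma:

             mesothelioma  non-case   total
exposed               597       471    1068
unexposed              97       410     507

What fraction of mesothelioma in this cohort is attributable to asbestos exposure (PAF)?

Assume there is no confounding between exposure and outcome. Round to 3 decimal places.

PAF ≈ 0.566

p₁ = P(outcome | exposed) = 597/1068 = 0.55899
p₀ = P(outcome | unexposed) = 97/507 = 0.19132
Exposure prevalence π = 1068/1575 = 0.6781; overall risk P(Y=1) = 0.44063.
Under exogeneity, PAF = [P(Y=1) − p₀]/P(Y=1).
PAF = (0.44063 − 0.19132) / 0.44063 ≈ 0.5658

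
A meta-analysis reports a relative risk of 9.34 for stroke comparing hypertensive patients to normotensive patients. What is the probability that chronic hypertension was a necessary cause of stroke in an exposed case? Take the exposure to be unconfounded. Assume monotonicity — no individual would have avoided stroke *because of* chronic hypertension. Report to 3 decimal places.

Under exogeneity and monotonicity, PN = (RR − 1) / RR = 1 − 1/RR.
PN = (9.34 − 1) / 9.34 = 8.34 / 9.34 ≈ 0.8929

PN ≈ 0.893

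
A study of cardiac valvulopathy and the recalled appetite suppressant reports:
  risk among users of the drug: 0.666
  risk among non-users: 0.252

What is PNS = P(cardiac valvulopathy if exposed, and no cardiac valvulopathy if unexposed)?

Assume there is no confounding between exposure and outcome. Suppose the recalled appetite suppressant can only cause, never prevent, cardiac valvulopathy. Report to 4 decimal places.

Let p₁ = 0.666, p₀ = 0.252.
Under exogeneity and monotonicity, PNS = p₁ − p₀.
PNS = 0.666 − 0.252 = 0.414

PNS ≈ 0.4140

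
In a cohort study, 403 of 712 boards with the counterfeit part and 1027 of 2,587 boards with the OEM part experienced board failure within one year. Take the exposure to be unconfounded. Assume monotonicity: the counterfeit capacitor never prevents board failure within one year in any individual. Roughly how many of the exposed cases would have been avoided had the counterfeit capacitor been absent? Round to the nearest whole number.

about 120 cases

p₁ = P(outcome | exposed) = 403/712 = 0.56601
p₀ = P(outcome | unexposed) = 1027/2587 = 0.39698
PN = (p₁ − p₀)/p₁ = (0.56601 − 0.39698) / 0.56601 ≈ 0.29863.
Attributable cases ≈ PN × (exposed cases) = 0.29863 × 403 ≈ 120.35.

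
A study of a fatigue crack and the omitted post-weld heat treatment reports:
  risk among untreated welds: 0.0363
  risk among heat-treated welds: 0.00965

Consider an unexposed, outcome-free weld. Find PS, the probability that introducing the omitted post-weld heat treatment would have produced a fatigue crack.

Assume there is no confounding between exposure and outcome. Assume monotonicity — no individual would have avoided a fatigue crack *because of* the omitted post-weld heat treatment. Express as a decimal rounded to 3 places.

PS ≈ 0.027

Let p₁ = 0.0363, p₀ = 0.00965.
Under exogeneity and monotonicity, PS = (p₁ − p₀) / (1 − p₀).
PS = (0.0363 − 0.00965) / (1 − 0.00965) = 0.02665 / 0.99035 ≈ 0.0269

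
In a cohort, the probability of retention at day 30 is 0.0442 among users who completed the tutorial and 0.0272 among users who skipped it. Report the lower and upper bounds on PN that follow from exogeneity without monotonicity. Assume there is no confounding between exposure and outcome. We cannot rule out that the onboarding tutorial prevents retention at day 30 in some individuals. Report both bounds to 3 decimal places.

0.385 ≤ PN ≤ 1.000

Let p₁ = 0.0442, p₀ = 0.0272.
Under exogeneity alone the bounds on PN are max{0,(p₁−p₀)/p₁} ≤ PN ≤ min{1,(1−p₀)/p₁}.
  lower = (p₁ − p₀)/p₁ = 0.017 / 0.0442 ≈ 0.3846
  upper = min{1, (1 − p₀)/p₁} = 0.9728 / 0.0442 ≈ 22.0090 → capped at 1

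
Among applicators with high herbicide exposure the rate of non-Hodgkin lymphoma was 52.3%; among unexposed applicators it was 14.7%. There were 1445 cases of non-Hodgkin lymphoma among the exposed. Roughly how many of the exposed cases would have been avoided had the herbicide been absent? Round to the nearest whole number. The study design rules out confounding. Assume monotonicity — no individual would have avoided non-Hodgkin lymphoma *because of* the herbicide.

about 1039 cases

p₁ = 0.523, p₀ = 0.147.
PN = (p₁ − p₀)/p₁ = (0.523 − 0.147) / 0.523 ≈ 0.71893.
Attributable cases ≈ PN × (exposed cases) = 0.71893 × 1445 ≈ 1038.85.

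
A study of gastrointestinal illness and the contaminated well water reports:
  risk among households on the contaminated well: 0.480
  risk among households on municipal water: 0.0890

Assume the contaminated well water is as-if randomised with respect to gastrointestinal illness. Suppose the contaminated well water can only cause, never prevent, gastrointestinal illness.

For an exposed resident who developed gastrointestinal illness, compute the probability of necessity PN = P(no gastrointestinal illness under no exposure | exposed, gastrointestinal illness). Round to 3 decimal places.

Let p₁ = 0.48, p₀ = 0.089.
Under exogeneity and monotonicity, PN = (p₁ − p₀) / p₁.
PN = (0.48 − 0.089) / 0.48 = 0.391 / 0.48 ≈ 0.8146

PN ≈ 0.815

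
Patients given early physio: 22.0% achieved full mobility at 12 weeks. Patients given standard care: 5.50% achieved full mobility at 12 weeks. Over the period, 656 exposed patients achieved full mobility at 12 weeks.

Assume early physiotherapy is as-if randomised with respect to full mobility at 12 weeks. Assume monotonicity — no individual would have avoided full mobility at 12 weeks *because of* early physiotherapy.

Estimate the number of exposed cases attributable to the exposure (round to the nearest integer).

about 492 cases

p₁ = 0.22, p₀ = 0.055.
PN = (p₁ − p₀)/p₁ = (0.22 − 0.055) / 0.22 ≈ 0.75000.
Attributable cases ≈ PN × (exposed cases) = 0.75000 × 656 ≈ 492.00.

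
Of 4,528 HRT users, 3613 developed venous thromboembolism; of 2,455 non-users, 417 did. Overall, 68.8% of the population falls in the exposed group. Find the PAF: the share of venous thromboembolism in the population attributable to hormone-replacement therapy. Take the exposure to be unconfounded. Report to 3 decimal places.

p₁ = P(outcome | exposed) = 3613/4528 = 0.79792
p₀ = P(outcome | unexposed) = 417/2455 = 0.16986
Overall risk P(Y=1) = π·p₁ + (1−π)·p₀ = 0.688×0.79792 + 0.312×0.16986 = 0.60197.
Under exogeneity, PAF = [P(Y=1) − p₀] / P(Y=1).
PAF = (0.60197 − 0.16986) / 0.60197 ≈ 0.7178

PAF ≈ 0.718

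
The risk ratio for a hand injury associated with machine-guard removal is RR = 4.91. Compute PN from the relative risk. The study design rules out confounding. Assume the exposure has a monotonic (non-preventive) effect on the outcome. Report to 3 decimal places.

Under exogeneity and monotonicity, PN = (RR − 1) / RR = 1 − 1/RR.
PN = (4.91 − 1) / 4.91 = 3.91 / 4.91 ≈ 0.7963

PN ≈ 0.796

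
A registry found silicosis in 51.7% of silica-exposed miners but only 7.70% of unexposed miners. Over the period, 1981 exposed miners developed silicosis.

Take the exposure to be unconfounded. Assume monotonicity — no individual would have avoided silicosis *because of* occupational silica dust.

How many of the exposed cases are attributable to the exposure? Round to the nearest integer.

about 1686 cases

p₁ = 0.517, p₀ = 0.077.
PN = (p₁ − p₀)/p₁ = (0.517 − 0.077) / 0.517 ≈ 0.85106.
Attributable cases ≈ PN × (exposed cases) = 0.85106 × 1981 ≈ 1685.96.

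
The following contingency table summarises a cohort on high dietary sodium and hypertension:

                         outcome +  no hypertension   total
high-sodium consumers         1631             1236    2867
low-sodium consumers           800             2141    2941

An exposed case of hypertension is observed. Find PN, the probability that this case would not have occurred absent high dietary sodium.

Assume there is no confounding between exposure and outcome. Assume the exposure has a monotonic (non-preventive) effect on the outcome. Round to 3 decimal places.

p₁ = P(outcome | exposed) = 1631/2867 = 0.56889
p₀ = P(outcome | unexposed) = 800/2941 = 0.27202
Under exogeneity and monotonicity, PN = (p₁ − p₀)/p₁.
PN = (0.56889 − 0.27202) / 0.56889 ≈ 0.5218

PN ≈ 0.522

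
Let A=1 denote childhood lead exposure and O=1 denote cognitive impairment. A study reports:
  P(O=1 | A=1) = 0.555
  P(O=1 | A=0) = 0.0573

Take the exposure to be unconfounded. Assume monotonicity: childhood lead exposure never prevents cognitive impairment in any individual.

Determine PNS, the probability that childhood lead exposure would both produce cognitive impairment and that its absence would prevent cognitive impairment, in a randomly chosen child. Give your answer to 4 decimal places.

Let p₁ = 0.555, p₀ = 0.0573.
Under exogeneity and monotonicity, PNS = p₁ − p₀.
PNS = 0.555 − 0.0573 = 0.4977

PNS ≈ 0.4977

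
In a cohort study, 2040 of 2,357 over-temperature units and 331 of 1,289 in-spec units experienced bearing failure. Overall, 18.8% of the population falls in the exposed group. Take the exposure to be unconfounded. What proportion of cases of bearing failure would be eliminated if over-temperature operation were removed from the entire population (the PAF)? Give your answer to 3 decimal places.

PAF ≈ 0.308

p₁ = P(outcome | exposed) = 2040/2357 = 0.86551
p₀ = P(outcome | unexposed) = 331/1289 = 0.25679
Overall risk P(Y=1) = π·p₁ + (1−π)·p₀ = 0.188×0.86551 + 0.812×0.25679 = 0.37123.
Under exogeneity, PAF = [P(Y=1) − p₀] / P(Y=1).
PAF = (0.37123 − 0.25679) / 0.37123 ≈ 0.3083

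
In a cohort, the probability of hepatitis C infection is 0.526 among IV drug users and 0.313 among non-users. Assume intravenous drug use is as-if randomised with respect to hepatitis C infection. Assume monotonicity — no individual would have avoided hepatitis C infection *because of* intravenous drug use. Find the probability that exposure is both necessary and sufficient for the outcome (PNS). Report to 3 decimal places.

Let p₁ = 0.526, p₀ = 0.313.
Under exogeneity and monotonicity, PNS = p₁ − p₀.
PNS = 0.526 − 0.313 = 0.213

PNS ≈ 0.213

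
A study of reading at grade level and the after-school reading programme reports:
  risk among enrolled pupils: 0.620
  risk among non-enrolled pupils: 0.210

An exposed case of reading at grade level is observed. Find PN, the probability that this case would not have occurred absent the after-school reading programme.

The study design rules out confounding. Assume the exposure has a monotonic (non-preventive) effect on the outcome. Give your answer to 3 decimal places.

PN ≈ 0.661

Let p₁ = 0.62, p₀ = 0.21.
Under exogeneity and monotonicity, PN = (p₁ − p₀) / p₁.
PN = (0.62 − 0.21) / 0.62 = 0.41 / 0.62 ≈ 0.6613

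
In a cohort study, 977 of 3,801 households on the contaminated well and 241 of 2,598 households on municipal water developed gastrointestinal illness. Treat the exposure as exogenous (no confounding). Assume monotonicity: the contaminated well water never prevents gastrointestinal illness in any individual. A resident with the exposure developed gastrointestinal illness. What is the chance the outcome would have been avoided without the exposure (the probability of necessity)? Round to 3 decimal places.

p₁ = P(outcome | exposed) = 977/3801 = 0.25704
p₀ = P(outcome | unexposed) = 241/2598 = 0.092764
Under exogeneity and monotonicity, PN = (p₁ − p₀) / p₁.
PN = (0.25704 − 0.092764) / 0.25704 = 0.16427 / 0.25704 ≈ 0.6391

PN ≈ 0.639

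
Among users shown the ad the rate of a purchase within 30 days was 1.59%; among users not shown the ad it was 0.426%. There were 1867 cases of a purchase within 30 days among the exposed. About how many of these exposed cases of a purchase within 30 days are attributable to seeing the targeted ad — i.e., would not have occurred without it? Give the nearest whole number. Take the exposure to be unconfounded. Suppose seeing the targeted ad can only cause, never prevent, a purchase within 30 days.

about 1367 cases

p₁ = 0.0159, p₀ = 0.00426.
PN = (p₁ − p₀)/p₁ = (0.0159 − 0.00426) / 0.0159 ≈ 0.73208.
Attributable cases ≈ PN × (exposed cases) = 0.73208 × 1867 ≈ 1366.78.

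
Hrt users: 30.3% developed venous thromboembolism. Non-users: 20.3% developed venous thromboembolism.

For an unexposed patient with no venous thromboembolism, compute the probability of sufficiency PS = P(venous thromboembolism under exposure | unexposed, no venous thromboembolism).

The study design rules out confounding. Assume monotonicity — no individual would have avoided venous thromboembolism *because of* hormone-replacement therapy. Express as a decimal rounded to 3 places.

p₁ = 0.303, p₀ = 0.203.
Under exogeneity and monotonicity, PS = (p₁ − p₀) / (1 − p₀).
PS = (0.303 − 0.203) / (1 − 0.203) = 0.1 / 0.797 ≈ 0.1255

PS ≈ 0.125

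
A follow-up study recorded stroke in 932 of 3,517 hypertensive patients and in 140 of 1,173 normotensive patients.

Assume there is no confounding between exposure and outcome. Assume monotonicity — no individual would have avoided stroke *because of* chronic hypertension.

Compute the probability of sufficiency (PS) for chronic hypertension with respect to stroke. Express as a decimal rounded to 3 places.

p₁ = P(outcome | exposed) = 932/3517 = 0.265
p₀ = P(outcome | unexposed) = 140/1173 = 0.11935
Under exogeneity and monotonicity, PS = (p₁ − p₀) / (1 − p₀).
PS = (0.265 − 0.11935) / (1 − 0.11935) = 0.14565 / 0.88065 ≈ 0.1654

PS ≈ 0.165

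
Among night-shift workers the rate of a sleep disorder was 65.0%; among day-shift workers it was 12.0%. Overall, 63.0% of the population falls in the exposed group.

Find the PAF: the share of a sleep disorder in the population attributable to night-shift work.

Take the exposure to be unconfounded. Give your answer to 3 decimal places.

PAF ≈ 0.736

p₁ = 0.65, p₀ = 0.12.
Overall risk P(Y=1) = π·p₁ + (1−π)·p₀ = 0.63×0.65 + 0.37×0.12 = 0.4539.
Under exogeneity, PAF = [P(Y=1) − p₀] / P(Y=1).
PAF = (0.4539 − 0.12) / 0.4539 ≈ 0.7356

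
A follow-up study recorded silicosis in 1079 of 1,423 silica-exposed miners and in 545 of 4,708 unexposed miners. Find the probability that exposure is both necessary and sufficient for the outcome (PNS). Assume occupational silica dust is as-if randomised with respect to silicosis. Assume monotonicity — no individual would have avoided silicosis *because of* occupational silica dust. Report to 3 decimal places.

PNS ≈ 0.642

p₁ = P(outcome | exposed) = 1079/1423 = 0.75826
p₀ = P(outcome | unexposed) = 545/4708 = 0.11576
Under exogeneity and monotonicity, PNS = p₁ − p₀.
PNS = 0.75826 − 0.11576 = 0.6425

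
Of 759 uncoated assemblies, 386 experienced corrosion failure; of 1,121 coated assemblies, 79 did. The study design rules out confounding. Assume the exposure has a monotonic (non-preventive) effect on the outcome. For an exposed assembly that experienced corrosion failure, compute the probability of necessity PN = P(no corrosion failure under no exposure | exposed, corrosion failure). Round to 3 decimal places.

PN ≈ 0.861

p₁ = P(outcome | exposed) = 386/759 = 0.50856
p₀ = P(outcome | unexposed) = 79/1121 = 0.070473
Under exogeneity and monotonicity, PN = (p₁ − p₀) / p₁.
PN = (0.50856 − 0.070473) / 0.50856 = 0.43809 / 0.50856 ≈ 0.8614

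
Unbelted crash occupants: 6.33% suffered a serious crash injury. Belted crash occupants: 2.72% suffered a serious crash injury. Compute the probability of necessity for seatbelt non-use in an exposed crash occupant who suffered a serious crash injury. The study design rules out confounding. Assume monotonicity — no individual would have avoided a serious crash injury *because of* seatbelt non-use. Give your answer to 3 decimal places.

p₁ = 0.0633, p₀ = 0.0272.
Under exogeneity and monotonicity, PN = (p₁ − p₀) / p₁.
PN = (0.0633 − 0.0272) / 0.0633 = 0.0361 / 0.0633 ≈ 0.5703

PN ≈ 0.570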